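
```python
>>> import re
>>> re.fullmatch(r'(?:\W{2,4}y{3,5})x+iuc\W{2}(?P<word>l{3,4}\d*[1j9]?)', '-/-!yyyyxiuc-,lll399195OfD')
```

None

Pattern: 2 to 4 of a non-word character, then 3 to 5 of a literal 'y' (non-capturing group); then one or more of a literal 'x'; then the literal 'iuc', then exactly 2 of a non-word character; then 3 to 4 of the literal 'l', then zero or more of a digit, then optionally one of [1j9] (captured as 'word').
For `fullmatch`, every character of the input must be accounted for by the pattern.
Here the pattern can't cover the whole string, so the call returns None.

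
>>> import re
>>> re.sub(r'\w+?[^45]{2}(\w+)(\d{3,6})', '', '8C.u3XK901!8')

'!8'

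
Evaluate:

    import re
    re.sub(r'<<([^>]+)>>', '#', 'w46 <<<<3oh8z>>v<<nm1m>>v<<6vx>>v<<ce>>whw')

'w46 #v#v#v#whw'

Matches: at [4:15] → '<<<<3oh8z>>'; at [16:24] → '<<nm1m>>'; at [25:32] → '<<6vx>>'; at [33:39] → '<<ce>>'.
`sub` substitutes '#' at each match site.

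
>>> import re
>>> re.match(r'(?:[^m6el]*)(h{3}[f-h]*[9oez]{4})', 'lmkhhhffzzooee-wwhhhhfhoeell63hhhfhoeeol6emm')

`match` is anchored at position 0; if the pattern doesn't fit there, it returns None.
Here the pattern fails at index 0, so the call returns None.

None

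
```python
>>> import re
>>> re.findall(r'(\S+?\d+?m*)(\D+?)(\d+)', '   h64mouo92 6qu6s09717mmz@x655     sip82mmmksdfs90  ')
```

With the lazy modifier that quantifier settles for the fewest repetitions that let the rest of the pattern succeed (the atoms after it are unaffected and can still be greedy).
3 groups means each result is a tuple of 3 captured strings — 3 here.

[('h64m', 'ouo', '92'), ('6qu6', 's', '09717'), ('mmz@x655', '     sip', '82')]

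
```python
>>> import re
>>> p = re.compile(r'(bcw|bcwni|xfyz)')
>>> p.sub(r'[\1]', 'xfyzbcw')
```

Matches: at [0:4] → 'xfyz'; at [4:7] → 'bcw'.
The replacement refers to a captured group, so each match is rewritten using its own captured text.

'[xfyz][bcw]'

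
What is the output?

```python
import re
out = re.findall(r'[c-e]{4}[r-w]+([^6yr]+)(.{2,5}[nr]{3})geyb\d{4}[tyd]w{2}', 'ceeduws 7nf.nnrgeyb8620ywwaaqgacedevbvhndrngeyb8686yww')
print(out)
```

This matches exactly 4 of a character in [c-e], then one or more of a character in [r-w]; then one or more of any character except [6yr] (captured); then 2 to 5 of any character, then exactly 3 of one of [nr] (captured); then a literal 'g', then the literal 'eyb', then exactly 4 of a digit; then one of [tyd], then exactly 2 of a literal 'w'.
Matches: at [0:26] match 'ceeduws 7nf.nnrgeyb8620yww', groups = (' 7n', 'f.nnr').
Multiple groups make `findall` return tuples — one 2-tuple for the one match.

[(' 7n', 'f.nnr')]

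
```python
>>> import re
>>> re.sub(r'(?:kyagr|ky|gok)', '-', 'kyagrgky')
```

'-g-'

`|` is ordered: at each position the engine commits to the first alternative that works.
Matches: at [0:5] → 'kyagr'; at [6:8] → 'ky'.
Each match is replaced by '-'.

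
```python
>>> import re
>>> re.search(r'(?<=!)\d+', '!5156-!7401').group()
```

'5156'

The lookaround is zero-width — it requires the adjacent text to match without consuming it, so the asserted text isn't part of the match.
`re.search` scans for the first position where the pattern succeeds.
The match spans [1:5] → '5156'.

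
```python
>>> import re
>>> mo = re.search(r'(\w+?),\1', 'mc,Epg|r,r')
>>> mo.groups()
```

('r',)

The match spans [7:10] → 'r,r'.
Captured: group 1 = 'r'.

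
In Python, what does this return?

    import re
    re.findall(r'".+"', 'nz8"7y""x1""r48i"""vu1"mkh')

['"7y""x1""r48i"""vu1"']

No capturing groups, so `findall` returns the 1 full match string.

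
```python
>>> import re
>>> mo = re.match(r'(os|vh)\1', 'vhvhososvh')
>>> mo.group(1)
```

'vh'

A backreference is literal: `\1` must see the identical characters the first group matched.
`re.match` only tries the pattern at the start of the string.
The match spans [0:4] → 'vhvh'.
Captured: group 1 = 'vh'.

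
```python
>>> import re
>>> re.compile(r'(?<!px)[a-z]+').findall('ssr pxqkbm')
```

The negative lookaround is zero-width — it rules out positions where the adjacent text would match, without consuming anything.
Scanning left to right: at [0:3] → 'ssr'; at [4:10] → 'pxqkbm'.
No capturing groups, so `findall` returns the 2 full match strings.

['ssr', 'pxqkbm']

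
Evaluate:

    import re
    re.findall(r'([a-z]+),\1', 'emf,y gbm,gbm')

`\1` is not a pattern — it's the concrete string captured by group 1, re-applied verbatim.
One capturing group, so `findall` returns just the captured substring from the one match — 1 in all.

['gbm']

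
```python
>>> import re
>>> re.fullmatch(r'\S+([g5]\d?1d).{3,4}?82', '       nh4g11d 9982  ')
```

`fullmatch` succeeds only if the pattern covers the string from start to end.
Here the pattern can't cover the whole string, so the call returns None.

None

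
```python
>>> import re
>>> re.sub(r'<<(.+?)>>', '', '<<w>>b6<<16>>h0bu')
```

Because the quantifier is non-greedy, it stops expanding at the earliest point where the rest of the pattern can succeed.
Matches: at [0:5] → '<<w>>'; at [7:13] → '<<16>>'.
`sub` substitutes '' at each match site.

'b6h0bu'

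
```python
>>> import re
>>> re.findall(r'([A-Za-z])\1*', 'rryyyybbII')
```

A backreference is literal: `\1` must see the identical characters the first group matched.
`findall` collects group 1 from each match (4 total).

['r', 'y', 'b', 'I']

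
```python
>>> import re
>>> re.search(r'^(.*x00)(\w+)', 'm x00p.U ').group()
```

'm x00p'

The pattern matches anchored at the start of the string; then zero or more of any character, then the literal 'x00' (captured); then one or more of a word character (captured).
`search` walks the string left to right and returns the first match it finds.
The match spans [0:6] → 'm x00p'.
Captured: group 1 = 'm x00', group 2 = 'p'.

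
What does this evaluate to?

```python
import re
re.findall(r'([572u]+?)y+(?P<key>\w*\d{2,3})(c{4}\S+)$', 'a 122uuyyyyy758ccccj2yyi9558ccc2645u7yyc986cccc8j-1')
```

Pattern: one or more of one of [572u] (lazy) (captured); then one or more of a literal 'y'; then zero or more of a word character, then 2 to 3 of a digit (captured as 'key'); then exactly 4 of a literal 'c', then one or more of a non-whitespace character (captured); then anchored at the end.
Matches: at [3:51] match '22uuyyyyy758ccccj2yyi9558ccc2645u7yyc986cccc8j-1', groups = ('22uu', '758ccccj2yyi9558ccc2645u7yyc986', 'cccc8j-1').
3 groups means the one result is a tuple of 3 captured strings — 1 here.

[('22uu', '758ccccj2yyi9558ccc2645u7yyc986', 'cccc8j-1')]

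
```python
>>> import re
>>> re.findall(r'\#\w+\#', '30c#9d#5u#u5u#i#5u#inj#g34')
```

Since nothing is captured, `findall` lists the 3 matched substrings directly.

['#9d#', '#u5u#', '#5u#']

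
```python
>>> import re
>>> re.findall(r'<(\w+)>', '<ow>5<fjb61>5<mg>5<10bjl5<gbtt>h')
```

['ow', 'fjb61', 'mg', 'gbtt']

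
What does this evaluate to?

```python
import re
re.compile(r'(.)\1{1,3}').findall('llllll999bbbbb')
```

['l', 'l', '9', 'b']

`\1` is not a pattern — it's the concrete string captured by group 1, re-applied verbatim.
Walking the string: at [0:4] match 'llll', group 1 = 'l'; at [4:6] match 'll', group 1 = 'l'; at [6:9] match '999', group 1 = '9'; at [9:13] match 'bbbb', group 1 = 'b'.
One capturing group, so `findall` returns just the captured substring from each match — 4 in all.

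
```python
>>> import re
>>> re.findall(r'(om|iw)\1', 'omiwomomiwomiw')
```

['om']

`\1` is not a pattern — it's the concrete string captured by group 1, re-applied verbatim.
Scanning left to right: at [4:8] match 'omom', group 1 = 'om'.
Because there's exactly one group, `findall` drops the full match and keeps group 1 from the one hit.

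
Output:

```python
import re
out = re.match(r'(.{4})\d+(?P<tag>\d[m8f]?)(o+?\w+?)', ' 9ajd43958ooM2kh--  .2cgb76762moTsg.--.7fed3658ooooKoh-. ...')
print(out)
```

This matches exactly 4 of any character (captured); then one or more of a digit; then a digit, then optionally one of [m8f] (captured as 'tag'); then one or more of a literal 'o' (lazy), then one or more of a word character (lazy) (captured).
`re.match` only tries the pattern at the start of the string.
Here the string doesn't start with a match, so the call returns None.

None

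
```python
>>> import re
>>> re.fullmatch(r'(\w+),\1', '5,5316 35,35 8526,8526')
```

None

`\1` is not a pattern — it's the concrete string captured by group 1, re-applied verbatim.
`re.fullmatch` requires the pattern to consume the entire string.
Here there's no way to consume every character, so the call returns None.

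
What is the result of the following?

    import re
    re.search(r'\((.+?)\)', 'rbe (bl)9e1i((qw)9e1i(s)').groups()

('bl',)

The `?` after the quantifier makes it lazy — it takes as little as possible before letting the rest of the pattern try.
`search` walks the string left to right and returns the first match it finds.
The match spans [4:8] → '(bl)'.
Captured: group 1 = 'bl'.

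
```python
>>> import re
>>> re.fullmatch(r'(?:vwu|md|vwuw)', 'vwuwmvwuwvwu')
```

For `fullmatch`, every character of the input must be accounted for by the pattern.
Here the string isn't matched end-to-end, so the call returns None.

None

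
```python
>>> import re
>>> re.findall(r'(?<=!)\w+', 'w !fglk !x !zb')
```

['fglk', 'x', 'zb']

The positive lookaround only admits positions where the adjacent text matches; those characters stay outside the span.
Walking the string: at [3:7] → 'fglk'; at [9:10] → 'x'; at [12:14] → 'zb'.
`findall` yields the raw match text (3 of them) because the pattern has no groups.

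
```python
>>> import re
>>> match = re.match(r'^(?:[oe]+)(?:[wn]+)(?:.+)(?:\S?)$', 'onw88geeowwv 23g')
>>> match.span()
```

(0, 16)

The pattern matches anchored at the start of the string; then one or more of one of [oe] (non-capturing group); then one or more of one of [wn] (non-capturing group); then one or more of any character (non-capturing group); then optionally a non-whitespace character (non-capturing group); then anchored at the end.
`re.match` won't scan ahead — the pattern has to work from the very first character.
The match spans [0:16] → 'onw88geeowwv 23g'.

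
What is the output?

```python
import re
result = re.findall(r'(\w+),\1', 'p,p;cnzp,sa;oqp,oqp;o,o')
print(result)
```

`\1` is not a pattern — it's the concrete string captured by group 1, re-applied verbatim.
Because there's exactly one group, `findall` drops the full match and keeps group 1 from each hit.

['p', 'oqp', 'o']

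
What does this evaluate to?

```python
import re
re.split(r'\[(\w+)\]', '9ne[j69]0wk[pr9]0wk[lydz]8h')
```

Because the pattern has a capturing group, `split` also inserts each captured text between the pieces.

['9ne', 'j69', '0wk', 'pr9', '0wk', 'lydz', '8h']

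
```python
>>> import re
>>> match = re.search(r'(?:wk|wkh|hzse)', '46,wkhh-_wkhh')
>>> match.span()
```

(3, 5)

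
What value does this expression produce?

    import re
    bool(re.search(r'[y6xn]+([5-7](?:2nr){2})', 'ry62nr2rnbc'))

Here nothing in the string fits, so the call returns None, and `bool(None)` is False.

False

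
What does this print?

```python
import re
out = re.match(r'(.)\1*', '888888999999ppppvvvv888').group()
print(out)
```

888888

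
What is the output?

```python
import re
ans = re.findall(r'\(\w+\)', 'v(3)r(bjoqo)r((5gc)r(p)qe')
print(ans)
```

['(3)', '(bjoqo)', '(5gc)', '(p)']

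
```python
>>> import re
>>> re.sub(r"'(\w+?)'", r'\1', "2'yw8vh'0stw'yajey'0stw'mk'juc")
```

'2yw8vh0stwyajey0stwmkjuc'

Matches: at [1:8] → "'yw8vh'"; at [12:19] → "'yajey'"; at [23:27] → "'mk'".
`\1` in the replacement pulls in group 1's text for each match.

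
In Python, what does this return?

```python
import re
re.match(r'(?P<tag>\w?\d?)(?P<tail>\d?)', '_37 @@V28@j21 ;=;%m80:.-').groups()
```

('_3', '7')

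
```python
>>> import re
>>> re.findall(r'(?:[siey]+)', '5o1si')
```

['si']

The pattern matches one or more of one of [siey] (non-capturing group).
Matches: at [3:5] → 'si'.
Since nothing is captured, `findall` lists the 1 matched substring directly.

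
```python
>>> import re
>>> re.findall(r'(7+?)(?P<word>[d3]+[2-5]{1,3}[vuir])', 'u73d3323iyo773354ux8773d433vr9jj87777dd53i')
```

Pattern: one or more of a literal '7' (lazy) (captured); then one or more of one of [d3], then 1 to 3 of a character in [2-5], then one of [vuir] (captured as 'word').
With 2 capturing groups, `findall` returns a 2-tuple per match.

[('7', '3d3323i'), ('77', '3354u'), ('77', '3d433v'), ('7777', 'dd53i')]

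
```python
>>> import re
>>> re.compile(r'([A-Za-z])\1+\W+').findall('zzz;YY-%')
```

`\1` is not a pattern — it's the concrete string captured by group 1, re-applied verbatim.
Walking the string: at [0:4] match 'zzz;', group 1 = 'z'; at [4:8] match 'YY-%', group 1 = 'Y'.
With a single group, `findall` returns only what that group captured — 2 items.

['z', 'Y']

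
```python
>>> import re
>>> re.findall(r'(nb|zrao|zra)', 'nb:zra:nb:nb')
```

One capturing group, so `findall` returns just the captured substring from each match — 4 in all.

['nb', 'zra', 'nb', 'nb']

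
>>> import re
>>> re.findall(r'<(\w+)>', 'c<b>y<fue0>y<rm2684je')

Scanning left to right: at [1:4] match '<b>', group 1 = 'b'; at [5:11] match '<fue0>', group 1 = 'fue0'.
`findall` collects group 1 from each match (2 total).

['b', 'fue0']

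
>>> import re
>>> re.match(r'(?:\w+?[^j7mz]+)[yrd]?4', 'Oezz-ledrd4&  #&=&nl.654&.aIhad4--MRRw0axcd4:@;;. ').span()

Pattern: one or more of a word character (lazy), then one or more of any character except [j7mz] (non-capturing group); then optionally one of [yrd], then a literal '4'.
`re.match` only tries the pattern at the start of the string.
The match spans [0:44] → 'Oezz-ledrd4&  #&=&nl.654&.aIhad4--MRRw0axcd4'.

(0, 44)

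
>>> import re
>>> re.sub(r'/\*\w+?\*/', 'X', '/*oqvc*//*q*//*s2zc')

'XX/*s2zc'

Each match is replaced by 'X'.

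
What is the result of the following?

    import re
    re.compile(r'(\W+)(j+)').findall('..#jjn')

[('..#', 'jj')]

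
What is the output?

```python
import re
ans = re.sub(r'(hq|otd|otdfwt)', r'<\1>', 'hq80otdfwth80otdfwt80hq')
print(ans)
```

Branches in `(...|...)` are attempted left-to-right; the first branch that allows the whole pattern to succeed is taken.
The replacement refers to a captured group, so each match is rewritten using its own captured text.

<hq>80<otd>fwth80<otd>fwt80<hq>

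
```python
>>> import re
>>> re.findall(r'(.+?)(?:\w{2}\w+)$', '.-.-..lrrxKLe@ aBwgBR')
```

This matches one or more of any character (lazy) (captured); then exactly 2 of a word character, then one or more of a word character (non-capturing group); then anchored at the end.
A non-greedy quantifier consumes as few characters as it can — just enough that the remainder of the pattern still matches from where it stops; whatever follows it matches normally.
Matches: at [0:21] match '.-.-..lrrxKLe@ aBwgBR', group 1 = '.-.-..lrrxKLe@ '.
With a single group, `findall` returns only what that group captured — 1 item.

['.-.-..lrrxKLe@ ']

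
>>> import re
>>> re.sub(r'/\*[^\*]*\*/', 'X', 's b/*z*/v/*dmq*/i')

Matches: at [3:8] → '/*z*/'; at [9:16] → '/*dmq*/'.
Each match is replaced by 'X'.

's bXvXi'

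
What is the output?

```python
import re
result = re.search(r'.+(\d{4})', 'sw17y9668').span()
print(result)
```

This matches one or more of any character; then exactly 4 of a digit (captured).
The match spans [0:9] → 'sw17y9668'.

(0, 9)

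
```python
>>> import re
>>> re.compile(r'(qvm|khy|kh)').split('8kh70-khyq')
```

['8', 'kh', '70-', 'khy', 'q']

The regex engine tests alternatives in the order written; an earlier branch that matches wins even if a later one would match more.
Matches to split on: at [1:3] → 'kh'; at [6:9] → 'khy'.
`re.split` interleaves the captured-group text with the surrounding fragments.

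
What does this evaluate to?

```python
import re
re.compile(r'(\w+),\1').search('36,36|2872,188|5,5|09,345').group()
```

'36,36'

A backreference is literal: `\1` must see the identical characters the first group matched.
`search` walks the string left to right and returns the first match it finds.
The match spans [0:5] → '36,36'.
Captured: group 1 = '36'.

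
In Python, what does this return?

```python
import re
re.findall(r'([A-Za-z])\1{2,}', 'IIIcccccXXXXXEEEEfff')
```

['I', 'c', 'X', 'E', 'f']

After group 1 captures some text, `\1` only succeeds where that same text appears again.
`findall` collects group 1 from each match (5 total).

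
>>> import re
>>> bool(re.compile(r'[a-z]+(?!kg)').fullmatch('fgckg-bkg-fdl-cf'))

For `fullmatch`, every character of the input must be accounted for by the pattern.
Here the string isn't matched end-to-end, so the call returns None, and `bool(None)` is False.

False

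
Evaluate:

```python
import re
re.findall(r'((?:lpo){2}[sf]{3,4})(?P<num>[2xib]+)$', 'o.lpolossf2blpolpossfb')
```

[('lpolpossf', 'b')]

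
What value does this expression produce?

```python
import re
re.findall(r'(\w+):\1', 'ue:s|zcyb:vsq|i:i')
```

['i']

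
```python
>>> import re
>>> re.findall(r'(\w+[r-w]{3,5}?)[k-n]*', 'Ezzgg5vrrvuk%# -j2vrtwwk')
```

['Ezzgg5vrrvu', 'j2vrtww']

This matches one or more of a word character, then 3 to 5 of a character in [r-w] (lazy) (captured); then zero or more of a character in [k-n].
Scanning left to right: at [0:12] match 'Ezzgg5vrrvuk', group 1 = 'Ezzgg5vrrvu'; at [16:24] match 'j2vrtwwk', group 1 = 'j2vrtww'.
Because there's exactly one group, `findall` drops the full match and keeps group 1 from each hit.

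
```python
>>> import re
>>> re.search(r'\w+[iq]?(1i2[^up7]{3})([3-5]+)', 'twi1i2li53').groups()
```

('1i2li5', '3')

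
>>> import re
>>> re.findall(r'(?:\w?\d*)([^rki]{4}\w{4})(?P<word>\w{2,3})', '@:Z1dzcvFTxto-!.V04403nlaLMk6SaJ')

[('@:Z1dzcv', 'FTx'), ('o-!.V044', '03n')]

Pattern: optionally a word character, then zero or more of a digit (non-capturing group); then exactly 4 of any character except [rki], then exactly 4 of a word character (captured); then 2 to 3 of a word character (captured as 'word').
Matches: at [0:11] match '@:Z1dzcvFTx', groups = ('@:Z1dzcv', 'FTx'); at [11:23] match 'to-!.V04403n', groups = ('o-!.V044', '03n').
`findall` packs the 2 group values into a tuple for every match.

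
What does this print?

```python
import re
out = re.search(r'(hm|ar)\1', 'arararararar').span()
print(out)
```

`\1` has to match the exact text group 1 already captured.
`re.search` tries every starting position until one works.
The match spans [0:4] → 'arar'.
Captured: group 1 = 'ar'.

(0, 4)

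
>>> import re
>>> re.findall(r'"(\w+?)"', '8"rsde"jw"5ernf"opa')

Walking the string: at [1:7] match '"rsde"', group 1 = 'rsde'; at [9:16] match '"5ernf"', group 1 = '5ernf'.
`findall` collects group 1 from each match (2 total).

['rsde', '5ernf']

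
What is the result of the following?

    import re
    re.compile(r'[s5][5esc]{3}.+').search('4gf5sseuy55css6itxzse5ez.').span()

This matches one of [s5], then exactly 3 of one of [5esc]; then one or more of any character.
`re.search` tries every starting position until one works.
The match spans [3:25] → '5sseuy55css6itxzse5ez.'.

(3, 25)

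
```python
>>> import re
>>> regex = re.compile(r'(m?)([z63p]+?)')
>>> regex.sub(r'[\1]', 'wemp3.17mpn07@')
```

The pattern matches optionally a literal 'm' (captured); then one or more of one of [z63p] (lazy) (captured).
`\1` in the replacement pulls in group 1's text for each match.

'we[m][].17[m]n07@'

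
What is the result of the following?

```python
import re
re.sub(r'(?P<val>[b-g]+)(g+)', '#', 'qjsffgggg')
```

'qjs#'

The pattern matches one or more of a character in [b-g] (captured as 'val'); then one or more of a literal 'g' (captured).
Matches: at [3:9] → 'ffgggg'.
Every occurrence is swapped for '#'.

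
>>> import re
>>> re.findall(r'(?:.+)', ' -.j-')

[' -.j-']

This matches one or more of any character (non-capturing group).
Since nothing is captured, `findall` lists the 1 matched substring directly.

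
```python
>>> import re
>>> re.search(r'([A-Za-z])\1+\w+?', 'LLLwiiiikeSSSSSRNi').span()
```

(0, 4)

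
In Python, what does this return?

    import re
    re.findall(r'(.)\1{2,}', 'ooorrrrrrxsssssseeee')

`\1` is not a pattern — it's the concrete string captured by group 1, re-applied verbatim.
Because there's exactly one group, `findall` drops the full match and keeps group 1 from each hit.

['o', 'r', 's', 'e']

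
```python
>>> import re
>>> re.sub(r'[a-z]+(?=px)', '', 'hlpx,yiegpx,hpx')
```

'px,px,px'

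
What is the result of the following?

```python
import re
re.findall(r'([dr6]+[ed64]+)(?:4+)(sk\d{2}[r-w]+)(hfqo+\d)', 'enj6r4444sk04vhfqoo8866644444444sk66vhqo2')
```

[('6r444', 'sk04v', 'hfqoo8')]

The pattern matches one or more of one of [dr6], then one or more of one of [ed64] (captured); then one or more of a literal '4' (non-capturing group); then the literal 'sk', then exactly 2 of a digit, then one or more of a character in [r-w] (captured); then the literal 'hfq', then one or more of the literal 'o', then a digit (captured).
Walking the string: at [3:20] match '6r4444sk04vhfqoo8', groups = ('6r444', 'sk04v', 'hfqoo8').
With 3 capturing groups, `findall` returns a 3-tuple per match.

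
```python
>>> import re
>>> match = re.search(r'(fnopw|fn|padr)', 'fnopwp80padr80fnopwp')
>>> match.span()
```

Branches in `(...|...)` are attempted left-to-right; the first branch that allows the whole pattern to succeed is taken.
Unlike `match`, `search` isn't anchored — it looks for the pattern anywhere in the string.
The match spans [0:5] → 'fnopw'.
Captured: group 1 = 'fnopw'.

(0, 5)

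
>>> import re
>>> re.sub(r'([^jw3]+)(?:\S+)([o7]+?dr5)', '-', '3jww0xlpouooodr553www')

'3jww-53www'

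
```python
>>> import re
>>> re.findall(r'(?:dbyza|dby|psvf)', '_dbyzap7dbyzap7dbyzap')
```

['dbyza', 'dbyza', 'dbyza']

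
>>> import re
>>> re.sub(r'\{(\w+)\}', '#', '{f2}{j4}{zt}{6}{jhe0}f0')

'#####f0'

Every occurrence is swapped for '#'.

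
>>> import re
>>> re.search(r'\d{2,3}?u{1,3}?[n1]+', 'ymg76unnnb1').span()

(3, 9)

The pattern matches 2 to 3 of a digit (lazy), then 1 to 3 of the literal 'u' (lazy); then one or more of one of [n1].
`re.search` tries every starting position until one works.
The match spans [3:9] → '76unnn'.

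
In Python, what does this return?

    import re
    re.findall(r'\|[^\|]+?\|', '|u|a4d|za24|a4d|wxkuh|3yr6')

['|u|', '|za24|', '|wxkuh|']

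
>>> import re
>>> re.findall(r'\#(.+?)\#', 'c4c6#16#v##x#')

With the lazy modifier that quantifier settles for the fewest repetitions that let the rest of the pattern succeed (the atoms after it are unaffected and can still be greedy).
Scanning left to right: at [4:8] match '#16#', group 1 = '16'; at [9:13] match '##x#', group 1 = '#x'.
Because there's exactly one group, `findall` drops the full match and keeps group 1 from each hit.

['16', '#x']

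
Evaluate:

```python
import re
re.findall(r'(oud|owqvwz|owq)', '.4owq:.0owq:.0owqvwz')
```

['owq', 'owq', 'owqvwz']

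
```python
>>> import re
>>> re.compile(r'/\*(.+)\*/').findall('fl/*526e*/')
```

['526e']

Scanning left to right: at [2:10] match '/*526e*/', group 1 = '526e'.
`findall` collects group 1 from the one match (1 total).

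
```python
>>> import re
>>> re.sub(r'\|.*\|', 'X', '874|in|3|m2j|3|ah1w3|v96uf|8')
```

'874X8'

Every occurrence is swapped for 'X'.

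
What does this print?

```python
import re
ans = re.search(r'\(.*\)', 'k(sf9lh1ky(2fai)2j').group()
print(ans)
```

(sf9lh1ky(2fai)

`re.search` scans for the first position where the pattern succeeds.
The match spans [1:16] → '(sf9lh1ky(2fai)'.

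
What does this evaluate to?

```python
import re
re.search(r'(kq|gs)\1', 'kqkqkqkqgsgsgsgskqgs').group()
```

'kqkq'

`\1` is not a pattern — it's the concrete string captured by group 1, re-applied verbatim.
The match spans [0:4] → 'kqkq'.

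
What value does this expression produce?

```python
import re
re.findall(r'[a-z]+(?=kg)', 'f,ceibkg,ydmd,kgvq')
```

['ceib']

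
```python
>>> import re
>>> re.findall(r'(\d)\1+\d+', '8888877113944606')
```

`\1` has to match the exact text group 1 already captured.
With a single group, `findall` returns only what that group captured — 1 item.

['8']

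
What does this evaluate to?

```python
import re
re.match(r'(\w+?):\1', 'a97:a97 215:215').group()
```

`re.match` only tries the pattern at the start of the string.
The match spans [0:7] → 'a97:a97'.

'a97:a97'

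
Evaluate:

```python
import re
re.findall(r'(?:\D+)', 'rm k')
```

The pattern matches one or more of a non-digit (non-capturing group).
Scanning left to right: at [0:4] → 'rm k'.
Since nothing is captured, `findall` lists the 1 matched substring directly.

['rm k']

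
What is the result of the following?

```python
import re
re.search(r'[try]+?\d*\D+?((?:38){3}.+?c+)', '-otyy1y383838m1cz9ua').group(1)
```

'383838m1c'

The match spans [2:16] → 'tyy1y383838m1c'.
Captured: group 1 = '383838m1c'.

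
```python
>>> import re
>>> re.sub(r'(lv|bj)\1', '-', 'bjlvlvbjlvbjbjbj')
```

A backreference is literal: `\1` must see the identical characters the first group matched.
`sub` substitutes '-' at each match site.

'bj-bjlv-bj'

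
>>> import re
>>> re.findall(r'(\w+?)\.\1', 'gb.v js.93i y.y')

A backreference is literal: `\1` must see the identical characters the first group matched.
Scanning left to right: at [12:15] match 'y.y', group 1 = 'y'.
With a single group, `findall` returns only what that group captured — 1 item.

['y']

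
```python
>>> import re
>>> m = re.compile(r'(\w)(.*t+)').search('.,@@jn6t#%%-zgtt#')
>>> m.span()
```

(4, 16)

This matches a word character (captured); then zero or more of any character, then one or more of a literal 't' (captured).
Unlike `match`, `search` isn't anchored — it looks for the pattern anywhere in the string.
The match spans [4:16] → 'jn6t#%%-zgtt'.
Captured: group 1 = 'j', group 2 = 'n6t#%%-zgtt'.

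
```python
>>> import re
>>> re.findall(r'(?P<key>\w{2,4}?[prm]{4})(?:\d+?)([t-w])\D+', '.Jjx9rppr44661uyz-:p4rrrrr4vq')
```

[('Jjx9rppr', 'u'), ('4rrrrr', 'v')]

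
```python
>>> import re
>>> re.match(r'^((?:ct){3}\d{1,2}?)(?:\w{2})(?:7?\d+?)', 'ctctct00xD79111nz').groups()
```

('ctctct00',)

Pattern: anchored at the start of the string; then the literal 'ct' repeated 3 times, then 1 to 2 of a digit (lazy) (captured); then exactly 2 of a word character (non-capturing group); then optionally the literal '7', then one or more of a digit (lazy) (non-capturing group).
Lazy quantifiers expand one character at a time until the remainder of the pattern can match.
`re.match` won't scan ahead — the pattern has to work from the very first character.
The match spans [0:12] → 'ctctct00xD79'.
Captured: group 1 = 'ctctct00'.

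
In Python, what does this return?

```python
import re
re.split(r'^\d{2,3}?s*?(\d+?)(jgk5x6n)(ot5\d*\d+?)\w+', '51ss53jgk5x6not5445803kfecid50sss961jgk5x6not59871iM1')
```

The pattern matches anchored at the start of the string; then 2 to 3 of a digit (lazy), then zero or more of a literal 's' (lazy); then one or more of a digit (lazy) (captured); then the literal 'jgk', then the literal '5x', then the literal '6n' (captured); then the literal 'ot5', then zero or more of a digit, then one or more of a digit (lazy) (captured); then one or more of a word character.
Matches to split on: at [0:53] → '51ss53jgk5x6not5445803kfecid50sss961jgk5x6not59871iM1'.
Because the pattern has a capturing group, `split` also inserts each captured text between the pieces.

['', '53', 'jgk5x6n', 'ot5445803', '']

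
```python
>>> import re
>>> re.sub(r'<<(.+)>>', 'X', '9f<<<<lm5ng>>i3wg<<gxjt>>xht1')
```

'9fXxht1'

Matches: at [2:25] → '<<<<lm5ng>>i3wg<<gxjt>>'.
Every occurrence is swapped for 'X'.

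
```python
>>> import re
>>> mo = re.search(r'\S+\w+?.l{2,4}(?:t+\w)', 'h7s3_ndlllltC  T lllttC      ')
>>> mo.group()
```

'h7s3_ndlllltC'

This matches one or more of a non-whitespace character, then one or more of a word character (lazy); then any character, then 2 to 4 of a literal 'l'; then one or more of a literal 't', then a word character (non-capturing group).
`re.search` scans for the first position where the pattern succeeds.
The match spans [0:13] → 'h7s3_ndlllltC'.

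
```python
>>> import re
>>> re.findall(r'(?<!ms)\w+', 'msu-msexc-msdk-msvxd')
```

['msu', 'msexc', 'msdk', 'msvxd']

Because the assertion is negative and zero-width, positions next to the forbidden text are skipped.
Walking the string: at [0:3] → 'msu'; at [4:9] → 'msexc'; at [10:14] → 'msdk'; at [15:20] → 'msvxd'.
No capturing groups, so `findall` returns the 4 full match strings.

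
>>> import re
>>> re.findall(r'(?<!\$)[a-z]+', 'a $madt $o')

['a', 'adt']

The negative lookahead/lookbehind blocks any match where the forbidden context is present.
Matches: at [0:1] → 'a'; at [4:7] → 'adt'.
Since nothing is captured, `findall` lists the 2 matched substrings directly.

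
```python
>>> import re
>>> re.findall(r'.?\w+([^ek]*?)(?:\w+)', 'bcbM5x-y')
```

`findall` collects group 1 from the one match (1 total).

['-']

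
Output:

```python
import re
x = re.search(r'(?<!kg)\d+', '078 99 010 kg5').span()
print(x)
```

(0, 3)

`(?!…)`/`(?<!…)` only lets a position through if the neighbouring text does NOT match; no characters are consumed.
`re.search` scans for the first position where the pattern succeeds.
The match spans [0:3] → '078'.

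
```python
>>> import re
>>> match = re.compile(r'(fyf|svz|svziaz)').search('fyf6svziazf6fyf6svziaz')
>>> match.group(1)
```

The match spans [0:3] → 'fyf'.
Captured: group 1 = 'fyf'.

'fyf'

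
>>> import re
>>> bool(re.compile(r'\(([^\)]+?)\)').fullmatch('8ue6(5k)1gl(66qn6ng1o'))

`re.fullmatch` requires the pattern to consume the entire string.
Here the pattern can't cover the whole string, so the call returns None, and `bool(None)` is False.

False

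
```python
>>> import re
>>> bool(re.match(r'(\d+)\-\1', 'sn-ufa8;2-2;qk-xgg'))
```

The backreference `\1` re-matches whatever the first group consumed, character for character.
With `match`, the pattern is implicitly anchored at the beginning.
Here the string doesn't start with a match, so the call returns None, and `bool(None)` is False.

False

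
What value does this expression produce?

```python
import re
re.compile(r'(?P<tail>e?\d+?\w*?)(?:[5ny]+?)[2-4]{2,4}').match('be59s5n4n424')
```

None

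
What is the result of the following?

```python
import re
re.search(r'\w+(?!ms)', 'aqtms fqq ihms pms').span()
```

Because the assertion is negative and zero-width, positions next to the forbidden text are skipped.
Unlike `match`, `search` isn't anchored — it looks for the pattern anywhere in the string.
The match spans [0:5] → 'aqtms'.

(0, 5)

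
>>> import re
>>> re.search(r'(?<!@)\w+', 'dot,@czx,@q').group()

The negative lookahead/lookbehind blocks any match where the forbidden context is present.
`search` walks the string left to right and returns the first match it finds.
The match spans [0:3] → 'dot'.

'dot'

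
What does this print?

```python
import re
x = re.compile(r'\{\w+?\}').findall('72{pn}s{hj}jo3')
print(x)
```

['{pn}', '{hj}']

Matches: at [2:6] → '{pn}'; at [7:11] → '{hj}'.
No capturing groups, so `findall` returns the 2 full match strings.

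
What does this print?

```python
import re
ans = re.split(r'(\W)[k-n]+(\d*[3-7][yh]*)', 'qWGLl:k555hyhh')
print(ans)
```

The pattern matches a non-word character (captured); then one or more of a character in [k-n]; then zero or more of a digit, then a character in [3-7], then zero or more of one of [yh] (captured).
Matches to split on: at [5:14] → ':k555hyhh'.
`re.split` interleaves the captured-group text with the surrounding fragments.

['qWGLl', ':', '555hyhh', '']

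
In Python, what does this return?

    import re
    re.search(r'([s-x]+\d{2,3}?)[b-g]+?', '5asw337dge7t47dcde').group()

The pattern matches one or more of a character in [s-x], then 2 to 3 of a digit (lazy) (captured); then one or more of a character in [b-g] (lazy).
Lazy quantifiers expand one character at a time until the remainder of the pattern can match.
`search` walks the string left to right and returns the first match it finds.
The match spans [2:8] → 'sw337d'.
Captured: group 1 = 'sw337'.

'sw337d'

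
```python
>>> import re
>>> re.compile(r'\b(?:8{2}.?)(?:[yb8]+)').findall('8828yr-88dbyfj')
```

['8828y', '88dby']

`findall` yields the raw match text (2 of them) because the pattern has no groups.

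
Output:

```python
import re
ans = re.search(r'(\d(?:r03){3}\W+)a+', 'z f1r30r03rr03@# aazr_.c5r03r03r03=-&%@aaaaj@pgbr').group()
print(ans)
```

Pattern: a digit, then the literal 'r03' repeated 3 times, then one or more of a non-word character (captured); then one or more of a literal 'a'.
`search` walks the string left to right and returns the first match it finds.
The match spans [24:43] → '5r03r03r03=-&%@aaaa'.
Captured: group 1 = '5r03r03r03=-&%@'.

5r03r03r03=-&%@aaaa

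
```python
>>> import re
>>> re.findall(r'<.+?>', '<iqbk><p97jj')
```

['<iqbk>']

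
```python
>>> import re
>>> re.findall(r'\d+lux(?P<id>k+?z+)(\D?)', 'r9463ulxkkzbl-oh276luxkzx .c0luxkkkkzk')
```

[('kz', 'x'), ('kkkkz', 'k')]

Pattern: one or more of a digit, then the literal 'lux'; then one or more of a literal 'k' (lazy), then one or more of the literal 'z' (captured as 'id'); then optionally a non-digit (captured).
With 2 capturing groups, `findall` returns a 2-tuple per match.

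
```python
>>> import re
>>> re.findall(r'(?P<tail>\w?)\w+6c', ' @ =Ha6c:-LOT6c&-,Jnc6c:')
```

The pattern matches optionally a word character (captured as 'tail'); then one or more of a word character, then the literal '6c'.
Because there's exactly one group, `findall` drops the full match and keeps group 1 from each hit.

['H', 'L', 'J']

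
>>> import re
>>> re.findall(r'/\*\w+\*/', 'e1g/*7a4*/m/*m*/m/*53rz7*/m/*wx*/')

Matches: at [3:10] → '/*7a4*/'; at [11:16] → '/*m*/'; at [17:26] → '/*53rz7*/'; at [27:33] → '/*wx*/'.
Since nothing is captured, `findall` lists the 4 matched substrings directly.

['/*7a4*/', '/*m*/', '/*53rz7*/', '/*wx*/']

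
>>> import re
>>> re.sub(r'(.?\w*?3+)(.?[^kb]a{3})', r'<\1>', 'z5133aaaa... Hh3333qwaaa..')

The pattern matches optionally any character, then zero or more of a word character (lazy), then one or more of a literal '3' (captured); then optionally any character, then any character except [kb], then exactly 3 of a literal 'a' (captured).
`\1` in the replacement pulls in group 1's text for each match.

'<z5133>...< Hh3333>..'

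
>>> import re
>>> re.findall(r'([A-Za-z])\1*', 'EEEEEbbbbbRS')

['E', 'b', 'R', 'S']

After group 1 captures some text, `\1` only succeeds where that same text appears again.
Walking the string: at [0:5] match 'EEEEE', group 1 = 'E'; at [5:10] match 'bbbbb', group 1 = 'b'; at [10:11] match 'R', group 1 = 'R'; at [11:12] match 'S', group 1 = 'S'.
One capturing group, so `findall` returns just the captured substring from each match — 4 in all.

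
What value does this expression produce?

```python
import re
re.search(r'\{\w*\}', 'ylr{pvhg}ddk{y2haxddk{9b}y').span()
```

(3, 9)

`search` walks the string left to right and returns the first match it finds.
The match spans [3:9] → '{pvhg}'.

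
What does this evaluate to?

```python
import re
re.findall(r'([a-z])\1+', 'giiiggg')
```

`\1` is not a pattern — it's the concrete string captured by group 1, re-applied verbatim.
`findall` collects group 1 from each match (2 total).

['i', 'g']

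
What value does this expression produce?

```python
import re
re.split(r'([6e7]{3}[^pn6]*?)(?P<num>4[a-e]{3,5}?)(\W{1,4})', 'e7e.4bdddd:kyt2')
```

['', 'e7e.', '4bdddd', ':', 'kyt2']

The pattern matches exactly 3 of one of [6e7], then zero or more of any character except [pn6] (lazy) (captured); then the literal '4', then 3 to 5 of a character in [a-e] (lazy) (captured as 'num'); then 1 to 4 of a non-word character (captured).
Matches to split on: at [0:11] → 'e7e.4bdddd:'.
Because the pattern has a capturing group, `split` also inserts each captured text between the pieces.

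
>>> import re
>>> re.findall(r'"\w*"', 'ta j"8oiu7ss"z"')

Matches: at [4:13] → '"8oiu7ss"'.
With no groups in the pattern, `findall` gives back each whole match — 1 here.

['"8oiu7ss"']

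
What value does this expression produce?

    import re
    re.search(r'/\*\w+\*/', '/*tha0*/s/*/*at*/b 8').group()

'/*tha0*/'

The match spans [0:8] → '/*tha0*/'.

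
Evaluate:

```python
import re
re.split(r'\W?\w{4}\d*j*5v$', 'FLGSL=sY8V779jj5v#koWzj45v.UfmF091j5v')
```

['FLGSL=sY8V779jj5v#koWzj45v', '']

Pattern: optionally a non-word character, then exactly 4 of a word character; then zero or more of a digit, then zero or more of the literal 'j', then the literal '5v'; then anchored at the end.
Each match becomes a cut point; 2 segments remain.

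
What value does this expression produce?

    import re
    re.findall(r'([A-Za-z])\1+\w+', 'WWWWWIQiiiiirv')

The backreference `\1` re-matches whatever the first group consumed, character for character.
Scanning left to right: at [0:14] match 'WWWWWIQiiiiirv', group 1 = 'W'.
With a single group, `findall` returns only what that group captured — 1 item.

['W']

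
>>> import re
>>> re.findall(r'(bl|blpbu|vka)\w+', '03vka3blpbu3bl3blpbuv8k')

['vka']

Scanning left to right: at [2:23] match 'vka3blpbu3bl3blpbuv8k', group 1 = 'vka'.
Because there's exactly one group, `findall` drops the full match and keeps group 1 from the one hit.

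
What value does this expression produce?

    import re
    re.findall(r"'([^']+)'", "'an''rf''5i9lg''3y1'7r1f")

`findall` collects group 1 from each match (4 total).

['an', 'rf', '5i9lg', '3y1']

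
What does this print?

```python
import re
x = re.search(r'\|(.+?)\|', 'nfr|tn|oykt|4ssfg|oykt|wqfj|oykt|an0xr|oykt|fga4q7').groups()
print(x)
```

('tn',)

Because the quantifier is non-greedy, it stops expanding at the earliest point where the rest of the pattern can succeed.
`re.search` scans for the first position where the pattern succeeds.
The match spans [3:7] → '|tn|'.
Captured: group 1 = 'tn'.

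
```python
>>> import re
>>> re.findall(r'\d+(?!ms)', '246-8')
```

`(?!…)`/`(?<!…)` only lets a position through if the neighbouring text does NOT match; no characters are consumed.
`findall` yields the raw match text (2 of them) because the pattern has no groups.

['246', '8']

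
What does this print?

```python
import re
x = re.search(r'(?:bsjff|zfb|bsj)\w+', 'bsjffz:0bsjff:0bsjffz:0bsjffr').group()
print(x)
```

bsjffz

`re.search` tries every starting position until one works.
The match spans [0:6] → 'bsjffz'.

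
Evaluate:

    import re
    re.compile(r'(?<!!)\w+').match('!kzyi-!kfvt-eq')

None

Because the assertion is negative and zero-width, positions next to the forbidden text are skipped.
With `match`, the pattern is implicitly anchored at the beginning.
Here position 0 doesn't satisfy it, so the call returns None.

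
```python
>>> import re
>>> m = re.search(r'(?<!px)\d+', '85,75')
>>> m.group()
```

A negative assertion filters positions out without eating any characters.
`re.search` tries every starting position until one works.
The match spans [0:2] → '85'.

'85'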